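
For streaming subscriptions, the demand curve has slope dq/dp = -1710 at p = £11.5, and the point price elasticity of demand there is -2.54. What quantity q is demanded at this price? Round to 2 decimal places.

Ed = (dq/dp)·(p/q) ⇒ q = (dq/dp)·p/Ed = (-1710)·11.5/(-2.54) = 7742.1259…

7742.13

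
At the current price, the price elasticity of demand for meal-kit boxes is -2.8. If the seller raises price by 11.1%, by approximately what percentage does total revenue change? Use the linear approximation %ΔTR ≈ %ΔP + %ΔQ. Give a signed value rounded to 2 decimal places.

-19.98%

%ΔQ ≈ Ed × %ΔP = (-2.8) × (+11.1%) = -31.0800%
%ΔTR ≈ %ΔP + %ΔQ = (+11.1%) + (-31.0800%) = -19.9800%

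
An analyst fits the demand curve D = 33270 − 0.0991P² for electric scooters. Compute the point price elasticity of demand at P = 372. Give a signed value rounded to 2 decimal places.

dD/dP = −2·0.0991·P = -73.7304. At P = 372, D = 19556.1456.
Ed = (dD/dP)·(P/D) = (-73.7304) × (372/19556.1456) = -1.4025…

-1.40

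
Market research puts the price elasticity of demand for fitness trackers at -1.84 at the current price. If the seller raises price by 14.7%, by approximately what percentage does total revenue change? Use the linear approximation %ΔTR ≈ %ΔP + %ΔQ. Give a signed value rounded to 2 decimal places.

-12.35%

%ΔQ ≈ Ed × %ΔP = (-1.84) × (+14.7%) = -27.0480%
%ΔTR ≈ %ΔP + %ΔQ = (+14.7%) + (-27.0480%) = -12.3480%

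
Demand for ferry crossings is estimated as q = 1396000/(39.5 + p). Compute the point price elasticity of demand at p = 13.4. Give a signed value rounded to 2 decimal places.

-0.25

dq/dp = −1396000/(39.5 + p)² = -498.855. At p = 13.4, q = 26389.4.
Ed = (dq/dp)·(p/q) = (-498.855) × (13.4/26389.4) = -0.2533…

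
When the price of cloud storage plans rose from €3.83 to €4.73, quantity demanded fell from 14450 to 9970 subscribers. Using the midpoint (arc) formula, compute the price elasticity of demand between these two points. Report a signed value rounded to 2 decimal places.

%ΔQ = (9970 − 14450) / [(14450 + 9970)/2] = -4480/12210 = -0.366912…
%ΔP = (4.73 − 3.83) / [(3.83 + 4.73)/2] = 0.9/4.28 = 0.210280…
Arc Ed = %ΔQ / %ΔP = (-4480/12210) / (0.9/4.28) = -1.7448…

-1.74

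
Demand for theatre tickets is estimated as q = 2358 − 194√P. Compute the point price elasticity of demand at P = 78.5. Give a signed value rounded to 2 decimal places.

dq/dP = −194/(2√P) = -10.9481. At P = 78.5, q = 639.156.
Ed = (dq/dP)·(P/q) = (-10.9481) × (78.5/639.156) = -1.3446…

-1.34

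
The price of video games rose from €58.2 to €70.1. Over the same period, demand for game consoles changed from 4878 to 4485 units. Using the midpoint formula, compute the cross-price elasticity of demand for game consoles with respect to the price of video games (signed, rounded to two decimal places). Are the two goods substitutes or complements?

-0.45; complements

%ΔQ_{game consoles} = (4485 − 4878)/avg = -393/4681.5 = -0.083947…
%ΔP_{video games} = (70.1 − 58.2)/avg = 11.9/64.15 = 0.185502…
E_cross = (-393/4681.5) / (11.9/64.15) = -0.4525…
E_cross < 0 ⇒ the goods are complements.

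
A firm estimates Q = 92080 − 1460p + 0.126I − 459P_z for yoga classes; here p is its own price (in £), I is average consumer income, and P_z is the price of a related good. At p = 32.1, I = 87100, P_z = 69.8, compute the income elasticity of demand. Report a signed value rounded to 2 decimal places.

At the given values, Q = 92080 − 1460(32.1) + 0.126(87100) − 459(69.8) = 24150.4.
∂Q/∂I = 0.126.
E = (0.126) × (87100/24150.4) = 0.4544…

0.45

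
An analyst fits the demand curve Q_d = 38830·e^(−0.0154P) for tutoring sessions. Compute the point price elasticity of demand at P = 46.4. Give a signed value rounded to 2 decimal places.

-0.71

dQ_d/dP = −0.0154·Q_d = -292.657. At P = 46.4, Q_d = 19003.7.
Ed = (dQ_d/dP)·(P/Q_d) = (-292.657) × (46.4/19003.7) = -0.7145…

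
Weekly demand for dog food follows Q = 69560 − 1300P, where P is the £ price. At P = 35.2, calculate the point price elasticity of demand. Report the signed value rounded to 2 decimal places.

-1.92

dQ/dP = −1300. At P = 35.2, Q = 69560 − 1300(35.2) = 23800.
Ed = (dQ/dP)·(P/Q) = −1300 × (35.2/23800) = -1.9226…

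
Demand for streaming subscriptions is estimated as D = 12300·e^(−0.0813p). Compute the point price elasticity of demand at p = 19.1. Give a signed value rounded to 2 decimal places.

-1.55

dD/dp = −0.0813·D = -211.646. At p = 19.1, D = 2603.27.
Ed = (dD/dp)·(p/D) = (-211.646) × (19.1/2603.27) = -1.5528…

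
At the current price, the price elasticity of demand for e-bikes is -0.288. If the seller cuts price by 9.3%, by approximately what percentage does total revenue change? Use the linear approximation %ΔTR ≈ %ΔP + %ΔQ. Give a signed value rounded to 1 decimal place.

-6.6%

%ΔQ ≈ Ed × %ΔP = (-0.288) × (-9.3%) = +2.6784%
%ΔTR ≈ %ΔP + %ΔQ = (-9.3%) + (+2.6784%) = -6.6216%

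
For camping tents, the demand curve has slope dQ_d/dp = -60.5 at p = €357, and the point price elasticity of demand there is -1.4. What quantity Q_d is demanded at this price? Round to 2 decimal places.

Ed = (dQ_d/dp)·(p/Q_d) ⇒ Q_d = (dQ_d/dp)·p/Ed = (-60.5)·357/(-1.4) = 15427.5

15427.50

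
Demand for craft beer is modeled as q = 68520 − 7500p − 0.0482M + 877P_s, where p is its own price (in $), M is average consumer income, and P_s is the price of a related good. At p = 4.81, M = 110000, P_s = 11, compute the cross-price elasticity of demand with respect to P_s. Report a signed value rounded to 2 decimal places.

0.26

At the given values, q = 68520 − 7500(4.81) − 0.0482(110000) + 877(11) = 36790.
∂q/∂P_s = 877.
E = (877) × (11/36790) = 0.2622…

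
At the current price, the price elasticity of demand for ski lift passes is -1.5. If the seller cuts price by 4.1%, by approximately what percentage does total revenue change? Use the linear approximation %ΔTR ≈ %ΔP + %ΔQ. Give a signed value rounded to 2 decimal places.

%ΔQ ≈ Ed × %ΔP = (-1.5) × (-4.1%) = +6.1500%
%ΔTR ≈ %ΔP + %ΔQ = (-4.1%) + (+6.1500%) = +2.0500%

+2.05%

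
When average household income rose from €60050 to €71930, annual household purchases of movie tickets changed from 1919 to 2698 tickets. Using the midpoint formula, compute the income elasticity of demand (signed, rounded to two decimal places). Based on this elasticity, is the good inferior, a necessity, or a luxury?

1.87; luxury

%ΔQ = (2698 − 1919)/[( 1919 + 2698)/2] = 779/2308.5 = 0.337448…
%ΔIncome = (71930 − 60050)/[( 60050 + 71930)/2] = 11880/65990 = 0.180027…
E_income = (779/2308.5) / (11880/65990) = 1.8744…
E_income > 1 ⇒ normal good, luxury.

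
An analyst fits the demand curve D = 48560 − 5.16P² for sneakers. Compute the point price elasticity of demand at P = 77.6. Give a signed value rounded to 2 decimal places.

-3.55

dD/dP = −2·5.16·P = -800.832. At P = 77.6, D = 17487.7184.
Ed = (dD/dP)·(P/D) = (-800.832) × (77.6/17487.7184) = -3.5536…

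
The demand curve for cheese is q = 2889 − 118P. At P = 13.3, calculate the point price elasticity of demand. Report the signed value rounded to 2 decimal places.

-1.19

dq/dP = −118. At P = 13.3, q = 2889 − 118(13.3) = 1319.6.
Ed = (dq/dP)·(P/q) = −118 × (13.3/1319.6) = -1.1892…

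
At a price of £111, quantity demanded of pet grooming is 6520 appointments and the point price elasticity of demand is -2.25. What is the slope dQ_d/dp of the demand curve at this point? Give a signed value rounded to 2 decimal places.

Ed = (dQ_d/dp)·(p/Q_d) ⇒ dQ_d/dp = Ed·Q_d/p = (-2.25)·6520/111 = -132.1621…

-132.16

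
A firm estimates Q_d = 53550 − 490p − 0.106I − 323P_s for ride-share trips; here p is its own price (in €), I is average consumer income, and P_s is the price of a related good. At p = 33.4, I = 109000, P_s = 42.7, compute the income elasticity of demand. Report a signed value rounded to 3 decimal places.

At the given values, Q_d = 53550 − 490(33.4) − 0.106(109000) − 323(42.7) = 11837.9.
∂Q_d/∂I = -0.106.
E = (-0.106) × (109000/11837.9) = -0.97601…

-0.976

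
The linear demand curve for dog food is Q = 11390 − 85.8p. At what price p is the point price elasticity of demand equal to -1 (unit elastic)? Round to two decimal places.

Ed = −85.8p/(11390 − 85.8p). Set this equal to -1:
85.8p = 1·(11390 − 85.8p) ⇒ 85.8p(1 + 1) = 1·11390
p = 1·11390 / (85.8·2) = 66.3752…

66.38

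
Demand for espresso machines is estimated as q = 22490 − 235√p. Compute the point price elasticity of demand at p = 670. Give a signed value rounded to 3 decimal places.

-0.185

dq/dp = −235/(2√p) = -4.53942. At p = 670, q = 16407.2.
Ed = (dq/dp)·(p/q) = (-4.53942) × (670/16407.2) = -0.18537…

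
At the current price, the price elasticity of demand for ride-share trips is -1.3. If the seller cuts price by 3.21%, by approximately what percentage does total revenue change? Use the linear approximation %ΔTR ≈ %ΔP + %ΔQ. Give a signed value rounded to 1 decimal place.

%ΔQ ≈ Ed × %ΔP = (-1.3) × (-3.21%) = +4.1730%
%ΔTR ≈ %ΔP + %ΔQ = (-3.21%) + (+4.1730%) = +0.9630%

+1.0%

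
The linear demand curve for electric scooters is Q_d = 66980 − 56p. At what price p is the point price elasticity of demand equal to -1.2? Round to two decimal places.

652.40

Ed = −56p/(66980 − 56p). Set this equal to -1.2:
56p = 1.2·(66980 − 56p) ⇒ 56p(1 + 1.2) = 1.2·66980
p = 1.2·66980 / (56·2.2) = 652.4025…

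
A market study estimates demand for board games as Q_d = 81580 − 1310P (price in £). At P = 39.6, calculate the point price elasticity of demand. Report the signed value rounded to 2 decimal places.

dQ_d/dP = −1310. At P = 39.6, Q_d = 81580 − 1310(39.6) = 29704.
Ed = (dQ_d/dP)·(P/Q_d) = −1310 × (39.6/29704) = -1.7464…

-1.75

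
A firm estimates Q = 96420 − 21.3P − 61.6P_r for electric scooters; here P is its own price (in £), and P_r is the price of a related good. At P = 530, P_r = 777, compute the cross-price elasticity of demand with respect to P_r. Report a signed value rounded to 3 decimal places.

-1.284

At the given values, Q = 96420 − 21.3(530) − 61.6(777) = 37267.8.
∂Q/∂P_r = -61.6.
E = (-61.6) × (777/37267.8) = -1.28430…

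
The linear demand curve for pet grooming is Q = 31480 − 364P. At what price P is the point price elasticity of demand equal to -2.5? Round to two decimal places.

Ed = −364P/(31480 − 364P). Set this equal to -2.5:
364P = 2.5·(31480 − 364P) ⇒ 364P(1 + 2.5) = 2.5·31480
P = 2.5·31480 / (364·3.5) = 61.7739…

61.77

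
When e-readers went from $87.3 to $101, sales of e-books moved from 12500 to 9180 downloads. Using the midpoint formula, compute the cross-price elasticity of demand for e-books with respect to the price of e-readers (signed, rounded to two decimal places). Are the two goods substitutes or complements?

-2.10; complements

%ΔQ_{e-books} = (9180 − 12500)/avg = -3320/10840 = -0.306273…
%ΔP_{e-readers} = (101 − 87.3)/avg = 13.7/94.15 = 0.145512…
E_cross = (-3320/10840) / (13.7/94.15) = -2.1047…
E_cross < 0 ⇒ the goods are complements.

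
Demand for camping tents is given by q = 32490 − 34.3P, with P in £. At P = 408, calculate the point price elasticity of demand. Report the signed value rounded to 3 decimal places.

-0.757

dq/dP = −34.3. At P = 408, q = 32490 − 34.3(408) = 18495.6.
Ed = (dq/dP)·(P/q) = −34.3 × (408/18495.6) = -0.75663…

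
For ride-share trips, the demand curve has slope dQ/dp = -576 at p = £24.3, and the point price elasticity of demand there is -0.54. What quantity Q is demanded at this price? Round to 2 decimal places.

Ed = (dQ/dp)·(p/Q) ⇒ Q = (dQ/dp)·p/Ed = (-576)·24.3/(-0.54) = 25920

25920.00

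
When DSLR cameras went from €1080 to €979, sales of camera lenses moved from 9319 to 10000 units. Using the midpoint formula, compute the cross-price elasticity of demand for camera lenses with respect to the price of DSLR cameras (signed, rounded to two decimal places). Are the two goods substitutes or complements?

%ΔQ_{camera lenses} = (10000 − 9319)/avg = 681/9659.5 = 0.070500…
%ΔP_{DSLR cameras} = (979 − 1080)/avg = -101/1029.5 = -0.098105…
E_cross = (681/9659.5) / (-101/1029.5) = -0.7186…
E_cross < 0 ⇒ the goods are complements.

-0.72; complements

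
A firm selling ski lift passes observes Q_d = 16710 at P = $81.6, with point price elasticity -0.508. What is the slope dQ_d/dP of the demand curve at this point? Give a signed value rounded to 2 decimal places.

Ed = (dQ_d/dP)·(P/Q_d) ⇒ dQ_d/dP = Ed·Q_d/P = (-0.508)·16710/81.6 = -104.0279…

-104.03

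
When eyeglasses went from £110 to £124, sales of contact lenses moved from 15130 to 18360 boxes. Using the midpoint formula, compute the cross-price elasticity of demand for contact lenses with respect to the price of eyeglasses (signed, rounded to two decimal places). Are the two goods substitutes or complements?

%ΔQ_{contact lenses} = (18360 − 15130)/avg = 3230/16745 = 0.192893…
%ΔP_{eyeglasses} = (124 − 110)/avg = 14/117 = 0.119658…
E_cross = (3230/16745) / (14/117) = 1.6120…
E_cross > 0 ⇒ the goods are substitutes.

1.61; substitutes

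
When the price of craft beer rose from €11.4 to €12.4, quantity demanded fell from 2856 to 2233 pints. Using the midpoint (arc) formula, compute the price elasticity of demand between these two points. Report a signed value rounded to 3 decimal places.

-2.914

%ΔQ = (2233 − 2856) / [(2856 + 2233)/2] = -623/2544.5 = -0.244841…
%ΔP = (12.4 − 11.4) / [(11.4 + 12.4)/2] = 1/11.9 = 0.084033…
Arc Ed = %ΔQ / %ΔP = (-623/2544.5) / (1/11.9) = -2.91361…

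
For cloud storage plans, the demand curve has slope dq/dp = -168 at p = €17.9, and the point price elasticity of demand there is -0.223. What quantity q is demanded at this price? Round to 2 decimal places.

13485.20

Ed = (dq/dp)·(p/q) ⇒ q = (dq/dp)·p/Ed = (-168)·17.9/(-0.223) = 13485.2017…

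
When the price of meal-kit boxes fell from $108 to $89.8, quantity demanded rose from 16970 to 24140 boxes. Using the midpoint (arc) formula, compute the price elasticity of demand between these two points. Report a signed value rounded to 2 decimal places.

-1.90

%ΔQ = (24140 − 16970) / [(16970 + 24140)/2] = 7170/20555 = 0.348820…
%ΔP = (89.8 − 108) / [(108 + 89.8)/2] = -18.2/98.9 = -0.184024…
Arc Ed = %ΔQ / %ΔP = (7170/20555) / (-18.2/98.9) = -1.8955…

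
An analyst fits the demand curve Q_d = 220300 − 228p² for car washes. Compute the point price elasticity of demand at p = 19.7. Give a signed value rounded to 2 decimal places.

dQ_d/dp = −2·228·p = -8983.2. At p = 19.7, Q_d = 131815.48.
Ed = (dQ_d/dp)·(p/Q_d) = (-8983.2) × (19.7/131815.48) = -1.3425…

-1.34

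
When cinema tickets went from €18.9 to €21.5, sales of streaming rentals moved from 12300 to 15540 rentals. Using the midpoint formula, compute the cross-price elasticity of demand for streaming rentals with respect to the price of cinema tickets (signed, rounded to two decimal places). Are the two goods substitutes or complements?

%ΔQ_{streaming rentals} = (15540 − 12300)/avg = 3240/13920 = 0.232758…
%ΔP_{cinema tickets} = (21.5 − 18.9)/avg = 2.6/20.2 = 0.128712…
E_cross = (3240/13920) / (2.6/20.2) = 1.8083…
E_cross > 0 ⇒ the goods are substitutes.

1.81; substitutes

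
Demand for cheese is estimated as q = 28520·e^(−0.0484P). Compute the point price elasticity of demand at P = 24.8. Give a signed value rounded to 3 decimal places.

dq/dP = −0.0484·q = -415.626. At P = 24.8, q = 8587.31.
Ed = (dq/dP)·(P/q) = (-415.626) × (24.8/8587.31) = -1.20032

-1.200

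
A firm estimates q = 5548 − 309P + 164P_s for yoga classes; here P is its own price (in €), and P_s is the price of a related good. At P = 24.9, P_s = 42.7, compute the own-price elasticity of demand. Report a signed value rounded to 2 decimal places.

At the given values, q = 5548 − 309(24.9) + 164(42.7) = 4856.7.
∂q/∂P = −309.
E = (-309) × (24.9/4856.7) = -1.5842…

-1.58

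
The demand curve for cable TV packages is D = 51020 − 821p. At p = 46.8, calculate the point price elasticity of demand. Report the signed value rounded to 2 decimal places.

-3.05

dD/dp = −821. At p = 46.8, D = 51020 − 821(46.8) = 12597.2.
Ed = (dD/dp)·(p/D) = −821 × (46.8/12597.2) = -3.0501…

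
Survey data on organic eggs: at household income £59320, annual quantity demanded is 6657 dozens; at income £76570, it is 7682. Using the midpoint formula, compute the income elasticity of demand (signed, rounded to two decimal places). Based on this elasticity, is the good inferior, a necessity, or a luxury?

%ΔQ = (7682 − 6657)/[( 6657 + 7682)/2] = 1025/7169.5 = 0.142966…
%ΔIncome = (76570 − 59320)/[( 59320 + 76570)/2] = 17250/67945 = 0.253881…
E_income = (1025/7169.5) / (17250/67945) = 0.5631…
0 < E_income < 1 ⇒ normal good, necessity.

0.56; necessity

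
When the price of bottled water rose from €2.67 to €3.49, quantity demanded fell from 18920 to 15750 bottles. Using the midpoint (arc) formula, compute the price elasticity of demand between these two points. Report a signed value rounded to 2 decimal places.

%ΔQ = (15750 − 18920) / [(18920 + 15750)/2] = -3170/17335 = -0.182867…
%ΔP = (3.49 − 2.67) / [(2.67 + 3.49)/2] = 0.82/3.08 = 0.266233…
Arc Ed = %ΔQ / %ΔP = (-3170/17335) / (0.82/3.08) = -0.6868…

-0.69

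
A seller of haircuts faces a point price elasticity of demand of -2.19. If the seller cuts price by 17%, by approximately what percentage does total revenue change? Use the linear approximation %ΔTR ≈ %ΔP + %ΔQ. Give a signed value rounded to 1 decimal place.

+20.2%

%ΔQ ≈ Ed × %ΔP = (-2.19) × (-17%) = +37.2300%
%ΔTR ≈ %ΔP + %ΔQ = (-17%) + (+37.2300%) = +20.2300%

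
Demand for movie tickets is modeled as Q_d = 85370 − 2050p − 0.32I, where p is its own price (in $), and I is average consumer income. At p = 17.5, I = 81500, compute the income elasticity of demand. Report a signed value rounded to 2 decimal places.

At the given values, Q_d = 85370 − 2050(17.5) − 0.32(81500) = 23415.
∂Q_d/∂I = -0.32.
E = (-0.32) × (81500/23415) = -1.1138…

-1.11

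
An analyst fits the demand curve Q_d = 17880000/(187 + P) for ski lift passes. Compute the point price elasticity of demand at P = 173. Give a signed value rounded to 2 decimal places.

dQ_d/dP = −17880000/(187 + P)² = -137.963. At P = 173, Q_d = 49666.7.
Ed = (dQ_d/dP)·(P/Q_d) = (-137.963) × (173/49666.7) = -0.4805…

-0.48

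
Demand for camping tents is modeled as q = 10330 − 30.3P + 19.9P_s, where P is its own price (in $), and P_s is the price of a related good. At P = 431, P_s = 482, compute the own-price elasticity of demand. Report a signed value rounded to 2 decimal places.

At the given values, q = 10330 − 30.3(431) + 19.9(482) = 6862.5.
∂q/∂P = −30.3.
E = (-30.3) × (431/6862.5) = -1.9029…

-1.90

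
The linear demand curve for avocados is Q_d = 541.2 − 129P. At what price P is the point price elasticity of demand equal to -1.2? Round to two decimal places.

Ed = −129P/(541.2 − 129P). Set this equal to -1.2:
129P = 1.2·(541.2 − 129P) ⇒ 129P(1 + 1.2) = 1.2·541.2
P = 1.2·541.2 / (129·2.2) = 2.2883…

2.29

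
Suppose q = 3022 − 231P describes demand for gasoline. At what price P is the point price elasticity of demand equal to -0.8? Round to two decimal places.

Ed = −231P/(3022 − 231P). Set this equal to -0.8:
231P = 0.8·(3022 − 231P) ⇒ 231P(1 + 0.8) = 0.8·3022
P = 0.8·3022 / (231·1.8) = 5.8143…

5.81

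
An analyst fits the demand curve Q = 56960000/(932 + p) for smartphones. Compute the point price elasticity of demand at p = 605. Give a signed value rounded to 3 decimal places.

-0.394

dQ/dp = −56960000/(932 + p)² = -24.1114. At p = 605, Q = 37059.2.
Ed = (dQ/dp)·(p/Q) = (-24.1114) × (605/37059.2) = -0.39362…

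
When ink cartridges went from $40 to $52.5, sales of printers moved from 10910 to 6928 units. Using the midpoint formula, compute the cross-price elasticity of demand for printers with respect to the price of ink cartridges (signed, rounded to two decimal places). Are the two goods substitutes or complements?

%ΔQ_{printers} = (6928 − 10910)/avg = -3982/8919 = -0.446462…
%ΔP_{ink cartridges} = (52.5 − 40)/avg = 12.5/46.25 = 0.270270…
E_cross = (-3982/8919) / (12.5/46.25) = -1.6519…
E_cross < 0 ⇒ the goods are complements.

-1.65; complements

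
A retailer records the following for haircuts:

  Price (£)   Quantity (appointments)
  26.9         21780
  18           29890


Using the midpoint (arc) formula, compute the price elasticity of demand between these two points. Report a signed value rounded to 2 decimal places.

%ΔQ = (29890 − 21780) / [(21780 + 29890)/2] = 8110/25835 = 0.313915…
%ΔP = (18 − 26.9) / [(26.9 + 18)/2] = -8.9/22.45 = -0.396436…
Arc Ed = %ΔQ / %ΔP = (8110/25835) / (-8.9/22.45) = -0.7918…

-0.79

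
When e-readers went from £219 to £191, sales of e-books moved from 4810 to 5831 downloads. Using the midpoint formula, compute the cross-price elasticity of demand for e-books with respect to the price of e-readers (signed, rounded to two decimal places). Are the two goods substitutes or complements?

%ΔQ_{e-books} = (5831 − 4810)/avg = 1021/5320.5 = 0.191899…
%ΔP_{e-readers} = (191 − 219)/avg = -28/205 = -0.136585…
E_cross = (1021/5320.5) / (-28/205) = -1.4049…
E_cross < 0 ⇒ the goods are complements.

-1.40; complements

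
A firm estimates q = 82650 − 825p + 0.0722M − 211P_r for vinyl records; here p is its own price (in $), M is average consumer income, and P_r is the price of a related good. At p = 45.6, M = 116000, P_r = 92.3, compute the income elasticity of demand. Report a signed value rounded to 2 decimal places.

0.25

At the given values, q = 82650 − 825(45.6) + 0.0722(116000) − 211(92.3) = 33929.9.
∂q/∂M = 0.0722.
E = (0.0722) × (116000/33929.9) = 0.2468…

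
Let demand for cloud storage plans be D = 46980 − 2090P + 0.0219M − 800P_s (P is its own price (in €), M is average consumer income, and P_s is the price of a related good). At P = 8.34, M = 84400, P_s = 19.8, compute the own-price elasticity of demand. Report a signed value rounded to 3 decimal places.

At the given values, D = 46980 − 2090(8.34) + 0.0219(84400) − 800(19.8) = 15557.76.
∂D/∂P = −2090.
E = (-2090) × (8.34/15557.76) = -1.12037…

-1.120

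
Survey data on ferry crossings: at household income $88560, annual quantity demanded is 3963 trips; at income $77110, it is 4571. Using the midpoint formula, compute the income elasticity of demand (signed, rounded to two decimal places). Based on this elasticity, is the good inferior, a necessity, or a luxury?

%ΔQ = (4571 − 3963)/[( 3963 + 4571)/2] = 608/4267 = 0.142488…
%ΔIncome = (77110 − 88560)/[( 88560 + 77110)/2] = -11450/82835 = -0.138226…
E_income = (608/4267) / (-11450/82835) = -1.0308…
E_income < 0 ⇒ inferior good.

-1.03; inferior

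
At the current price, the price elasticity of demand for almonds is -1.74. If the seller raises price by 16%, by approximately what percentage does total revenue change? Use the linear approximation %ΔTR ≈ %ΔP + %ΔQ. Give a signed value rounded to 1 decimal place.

-11.8%

%ΔQ ≈ Ed × %ΔP = (-1.74) × (+16%) = -27.8400%
%ΔTR ≈ %ΔP + %ΔQ = (+16%) + (-27.8400%) = -11.8400%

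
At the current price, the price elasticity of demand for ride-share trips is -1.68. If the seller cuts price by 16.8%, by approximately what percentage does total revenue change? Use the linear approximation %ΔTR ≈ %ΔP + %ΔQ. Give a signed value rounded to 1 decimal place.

%ΔQ ≈ Ed × %ΔP = (-1.68) × (-16.8%) = +28.2240%
%ΔTR ≈ %ΔP + %ΔQ = (-16.8%) + (+28.2240%) = +11.4240%

+11.4%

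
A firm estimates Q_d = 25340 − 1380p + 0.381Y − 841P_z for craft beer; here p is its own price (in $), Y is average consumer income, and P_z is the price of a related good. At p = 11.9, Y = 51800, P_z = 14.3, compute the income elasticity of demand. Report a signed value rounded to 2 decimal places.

1.19

At the given values, Q_d = 25340 − 1380(11.9) + 0.381(51800) − 841(14.3) = 16627.5.
∂Q_d/∂Y = 0.381.
E = (0.381) × (51800/16627.5) = 1.1869…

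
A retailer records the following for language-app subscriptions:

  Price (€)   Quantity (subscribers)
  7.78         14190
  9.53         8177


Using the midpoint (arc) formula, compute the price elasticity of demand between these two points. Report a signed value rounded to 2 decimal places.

%ΔQ = (8177 − 14190) / [(14190 + 8177)/2] = -6013/11183.5 = -0.537667…
%ΔP = (9.53 − 7.78) / [(7.78 + 9.53)/2] = 1.75/8.655 = 0.202195…
Arc Ed = %ΔQ / %ΔP = (-6013/11183.5) / (1.75/8.655) = -2.6591…

-2.66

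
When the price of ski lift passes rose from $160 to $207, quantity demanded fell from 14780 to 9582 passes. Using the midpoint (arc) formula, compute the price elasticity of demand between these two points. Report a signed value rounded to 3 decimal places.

%ΔQ = (9582 − 14780) / [(14780 + 9582)/2] = -5198/12181 = -0.426730…
%ΔP = (207 − 160) / [(160 + 207)/2] = 47/183.5 = 0.256130…
Arc Ed = %ΔQ / %ΔP = (-5198/12181) / (47/183.5) = -1.66606…

-1.666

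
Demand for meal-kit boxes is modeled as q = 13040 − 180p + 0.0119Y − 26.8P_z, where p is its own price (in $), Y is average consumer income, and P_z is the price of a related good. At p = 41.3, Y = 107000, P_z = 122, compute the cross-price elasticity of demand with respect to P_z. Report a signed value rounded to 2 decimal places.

At the given values, q = 13040 − 180(41.3) + 0.0119(107000) − 26.8(122) = 3609.7.
∂q/∂P_z = -26.8.
E = (-26.8) × (122/3609.7) = -0.9057…

-0.91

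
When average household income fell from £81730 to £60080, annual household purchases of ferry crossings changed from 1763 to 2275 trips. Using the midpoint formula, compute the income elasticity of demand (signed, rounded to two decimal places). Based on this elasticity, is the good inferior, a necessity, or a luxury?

-0.83; inferior

%ΔQ = (2275 − 1763)/[( 1763 + 2275)/2] = 512/2019 = 0.253590…
%ΔIncome = (60080 − 81730)/[( 81730 + 60080)/2] = -21650/70905 = -0.305338…
E_income = (512/2019) / (-21650/70905) = -0.8305…
E_income < 0 ⇒ inferior good.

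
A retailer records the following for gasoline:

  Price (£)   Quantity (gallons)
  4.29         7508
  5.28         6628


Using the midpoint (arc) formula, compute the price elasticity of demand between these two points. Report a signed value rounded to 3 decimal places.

%ΔQ = (6628 − 7508) / [(7508 + 6628)/2] = -880/7068 = -0.124504…
%ΔP = (5.28 − 4.29) / [(4.29 + 5.28)/2] = 0.99/4.785 = 0.206896…
Arc Ed = %ΔQ / %ΔP = (-880/7068) / (0.99/4.785) = -0.60177…

-0.602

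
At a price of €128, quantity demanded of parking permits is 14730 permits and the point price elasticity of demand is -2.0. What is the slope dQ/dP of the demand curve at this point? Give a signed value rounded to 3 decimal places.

-230.156

Ed = (dQ/dP)·(P/Q) ⇒ dQ/dP = Ed·Q/P = (-2.0)·14730/128 = -230.15625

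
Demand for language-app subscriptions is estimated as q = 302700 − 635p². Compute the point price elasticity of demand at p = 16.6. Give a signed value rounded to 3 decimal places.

-2.740

dq/dp = −2·635·p = -21082. At p = 16.6, q = 127719.4.
Ed = (dq/dp)·(p/q) = (-21082) × (16.6/127719.4) = -2.74007…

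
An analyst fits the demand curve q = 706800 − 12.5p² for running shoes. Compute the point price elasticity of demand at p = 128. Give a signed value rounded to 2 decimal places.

dq/dp = −2·12.5·p = -3200. At p = 128, q = 502000.
Ed = (dq/dp)·(p/q) = (-3200) × (128/502000) = -0.8159…

-0.82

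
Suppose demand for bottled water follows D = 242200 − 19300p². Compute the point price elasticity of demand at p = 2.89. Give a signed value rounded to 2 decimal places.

-3.98

dD/dp = −2·19300·p = -111554. At p = 2.89, D = 81004.47.
Ed = (dD/dp)·(p/D) = (-111554) × (2.89/81004.47) = -3.9799…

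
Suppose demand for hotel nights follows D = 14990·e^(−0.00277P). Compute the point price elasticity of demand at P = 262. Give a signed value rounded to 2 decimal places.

dD/dP = −0.00277·D = -20.0954. At P = 262, D = 7254.65.
Ed = (dD/dP)·(P/D) = (-20.0954) × (262/7254.65) = -0.7257…

-0.73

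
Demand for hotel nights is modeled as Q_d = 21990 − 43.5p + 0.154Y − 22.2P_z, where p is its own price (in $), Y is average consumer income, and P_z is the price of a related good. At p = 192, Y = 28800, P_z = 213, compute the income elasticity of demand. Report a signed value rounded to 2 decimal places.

At the given values, Q_d = 21990 − 43.5(192) + 0.154(28800) − 22.2(213) = 13344.6.
∂Q_d/∂Y = 0.154.
E = (0.154) × (28800/13344.6) = 0.3323…

0.33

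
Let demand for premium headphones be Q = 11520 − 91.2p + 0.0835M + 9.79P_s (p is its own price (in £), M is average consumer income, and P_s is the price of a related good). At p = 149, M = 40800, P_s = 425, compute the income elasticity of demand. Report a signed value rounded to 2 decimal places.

0.62

At the given values, Q = 11520 − 91.2(149) + 0.0835(40800) + 9.79(425) = 5498.75.
∂Q/∂M = 0.0835.
E = (0.0835) × (40800/5498.75) = 0.6195…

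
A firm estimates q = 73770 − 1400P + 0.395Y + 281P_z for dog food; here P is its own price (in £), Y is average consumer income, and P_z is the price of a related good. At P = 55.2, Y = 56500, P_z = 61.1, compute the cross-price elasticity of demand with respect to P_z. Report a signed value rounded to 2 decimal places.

0.48

At the given values, q = 73770 − 1400(55.2) + 0.395(56500) + 281(61.1) = 35976.6.
∂q/∂P_z = 281.
E = (281) × (61.1/35976.6) = 0.4772…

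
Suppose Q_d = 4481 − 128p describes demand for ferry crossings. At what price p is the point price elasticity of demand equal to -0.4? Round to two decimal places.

Ed = −128p/(4481 − 128p). Set this equal to -0.4:
128p = 0.4·(4481 − 128p) ⇒ 128p(1 + 0.4) = 0.4·4481
p = 0.4·4481 / (128·1.4) = 10.0022…

10.00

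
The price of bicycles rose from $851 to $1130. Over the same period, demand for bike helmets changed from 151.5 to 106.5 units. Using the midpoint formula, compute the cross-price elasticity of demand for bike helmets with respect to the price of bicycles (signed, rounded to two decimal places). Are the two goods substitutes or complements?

%ΔQ_{bike helmets} = (106.5 − 151.5)/avg = -45/129 = -0.348837…
%ΔP_{bicycles} = (1130 − 851)/avg = 279/990.5 = 0.281675…
E_cross = (-45/129) / (279/990.5) = -1.2384…
E_cross < 0 ⇒ the goods are complements.

-1.24; complements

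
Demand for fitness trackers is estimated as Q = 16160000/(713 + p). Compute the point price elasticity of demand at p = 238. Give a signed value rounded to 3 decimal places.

-0.250

dQ/dp = −16160000/(713 + p)² = -17.8682. At p = 238, Q = 16992.6.
Ed = (dQ/dp)·(p/Q) = (-17.8682) × (238/16992.6) = -0.25026…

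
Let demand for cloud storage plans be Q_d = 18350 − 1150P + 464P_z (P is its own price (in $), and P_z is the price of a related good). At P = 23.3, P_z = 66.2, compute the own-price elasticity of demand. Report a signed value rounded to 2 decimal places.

-1.20

At the given values, Q_d = 18350 − 1150(23.3) + 464(66.2) = 22271.8.
∂Q_d/∂P = −1150.
E = (-1150) × (23.3/22271.8) = -1.2030…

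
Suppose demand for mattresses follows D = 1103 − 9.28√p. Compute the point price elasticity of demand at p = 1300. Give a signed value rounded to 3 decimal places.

-0.218

dD/dp = −9.28/(2√p) = -0.12869. At p = 1300, D = 768.405.
Ed = (dD/dp)·(p/D) = (-0.12869) × (1300/768.405) = -0.21772…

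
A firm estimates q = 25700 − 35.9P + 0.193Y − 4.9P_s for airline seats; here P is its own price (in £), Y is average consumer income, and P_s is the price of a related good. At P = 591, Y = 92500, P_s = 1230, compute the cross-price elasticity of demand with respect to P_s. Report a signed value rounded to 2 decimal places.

-0.37

At the given values, q = 25700 − 35.9(591) + 0.193(92500) − 4.9(1230) = 16308.6.
∂q/∂P_s = -4.9.
E = (-4.9) × (1230/16308.6) = -0.3695…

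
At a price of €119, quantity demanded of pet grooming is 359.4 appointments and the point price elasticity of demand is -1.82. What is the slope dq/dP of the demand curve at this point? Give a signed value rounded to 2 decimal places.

Ed = (dq/dP)·(P/q) ⇒ dq/dP = Ed·q/P = (-1.82)·359.4/119 = -5.4967…

-5.50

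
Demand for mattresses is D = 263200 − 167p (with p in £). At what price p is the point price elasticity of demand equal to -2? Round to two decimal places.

1050.70

Ed = −167p/(263200 − 167p). Set this equal to -2:
167p = 2·(263200 − 167p) ⇒ 167p(1 + 2) = 2·263200
p = 2·263200 / (167·3) = 1050.6986…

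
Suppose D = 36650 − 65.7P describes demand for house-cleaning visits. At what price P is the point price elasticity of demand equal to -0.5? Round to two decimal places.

Ed = −65.7P/(36650 − 65.7P). Set this equal to -0.5:
65.7P = 0.5·(36650 − 65.7P) ⇒ 65.7P(1 + 0.5) = 0.5·36650
P = 0.5·36650 / (65.7·1.5) = 185.9462…

185.95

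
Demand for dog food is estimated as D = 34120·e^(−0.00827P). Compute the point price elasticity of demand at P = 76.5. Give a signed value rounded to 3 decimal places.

-0.633

dD/dP = −0.00827·D = -149.884. At P = 76.5, D = 18123.8.
Ed = (dD/dP)·(P/D) = (-149.884) × (76.5/18123.8) = -0.63265…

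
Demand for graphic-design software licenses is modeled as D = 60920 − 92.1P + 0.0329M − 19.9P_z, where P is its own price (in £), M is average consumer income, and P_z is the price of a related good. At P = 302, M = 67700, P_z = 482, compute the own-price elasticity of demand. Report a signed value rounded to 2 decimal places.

-1.08

At the given values, D = 60920 − 92.1(302) + 0.0329(67700) − 19.9(482) = 25741.33.
∂D/∂P = −92.1.
E = (-92.1) × (302/25741.33) = -1.0805…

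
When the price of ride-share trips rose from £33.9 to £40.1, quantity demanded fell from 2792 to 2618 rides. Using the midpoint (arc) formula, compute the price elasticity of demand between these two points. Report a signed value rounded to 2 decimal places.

-0.38

%ΔQ = (2618 − 2792) / [(2792 + 2618)/2] = -174/2705 = -0.064325…
%ΔP = (40.1 − 33.9) / [(33.9 + 40.1)/2] = 6.2/37 = 0.167567…
Arc Ed = %ΔQ / %ΔP = (-174/2705) / (6.2/37) = -0.3838…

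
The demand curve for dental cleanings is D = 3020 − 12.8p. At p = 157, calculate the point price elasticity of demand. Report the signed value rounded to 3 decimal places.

-1.989

dD/dp = −12.8. At p = 157, D = 3020 − 12.8(157) = 1010.4.
Ed = (dD/dp)·(p/D) = −12.8 × (157/1010.4) = -1.98891…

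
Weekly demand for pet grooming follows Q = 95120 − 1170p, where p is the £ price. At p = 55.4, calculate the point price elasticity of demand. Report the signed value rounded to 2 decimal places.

dQ/dp = −1170. At p = 55.4, Q = 95120 − 1170(55.4) = 30302.
Ed = (dQ/dp)·(p/Q) = −1170 × (55.4/30302) = -2.1390…

-2.14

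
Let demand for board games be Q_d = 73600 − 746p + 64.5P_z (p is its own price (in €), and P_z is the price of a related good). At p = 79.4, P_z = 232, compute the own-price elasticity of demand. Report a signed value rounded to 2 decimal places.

-2.02

At the given values, Q_d = 73600 − 746(79.4) + 64.5(232) = 29331.6.
∂Q_d/∂p = −746.
E = (-746) × (79.4/29331.6) = -2.0194…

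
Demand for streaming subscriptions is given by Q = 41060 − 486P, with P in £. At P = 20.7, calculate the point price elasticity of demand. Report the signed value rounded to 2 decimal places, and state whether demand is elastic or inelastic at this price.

dQ/dP = −486. At P = 20.7, Q = 41060 − 486(20.7) = 30999.8.
Ed = (dQ/dP)·(P/Q) = −486 × (20.7/30999.8) = -0.3245…
|Ed| = 0.32 < 1, so demand is inelastic.

-0.32; inelastic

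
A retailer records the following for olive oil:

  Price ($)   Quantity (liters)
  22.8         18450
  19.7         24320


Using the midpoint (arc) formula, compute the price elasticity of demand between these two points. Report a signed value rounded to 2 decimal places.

-1.88

%ΔQ = (24320 − 18450) / [(18450 + 24320)/2] = 5870/21385 = 0.274491…
%ΔP = (19.7 − 22.8) / [(22.8 + 19.7)/2] = -3.1/21.25 = -0.145882…
Arc Ed = %ΔQ / %ΔP = (5870/21385) / (-3.1/21.25) = -1.8815…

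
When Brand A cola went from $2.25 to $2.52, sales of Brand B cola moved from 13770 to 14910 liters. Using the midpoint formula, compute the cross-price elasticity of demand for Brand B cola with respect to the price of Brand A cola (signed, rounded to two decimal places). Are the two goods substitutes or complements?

0.70; substitutes

%ΔQ_{Brand B cola} = (14910 − 13770)/avg = 1140/14340 = 0.079497…
%ΔP_{Brand A cola} = (2.52 − 2.25)/avg = 0.27/2.385 = 0.113207…
E_cross = (1140/14340) / (0.27/2.385) = 0.7022…
E_cross > 0 ⇒ the goods are substitutes.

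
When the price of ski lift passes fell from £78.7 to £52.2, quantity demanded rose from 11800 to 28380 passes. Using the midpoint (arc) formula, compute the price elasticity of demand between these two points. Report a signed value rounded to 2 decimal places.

%ΔQ = (28380 − 11800) / [(11800 + 28380)/2] = 16580/20090 = 0.825286…
%ΔP = (52.2 − 78.7) / [(78.7 + 52.2)/2] = -26.5/65.45 = -0.404889…
Arc Ed = %ΔQ / %ΔP = (16580/20090) / (-26.5/65.45) = -2.0383…

-2.04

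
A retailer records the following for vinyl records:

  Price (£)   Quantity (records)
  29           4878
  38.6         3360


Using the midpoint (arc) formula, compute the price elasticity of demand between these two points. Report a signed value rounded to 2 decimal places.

-1.30

%ΔQ = (3360 − 4878) / [(4878 + 3360)/2] = -1518/4119 = -0.368536…
%ΔP = (38.6 − 29) / [(29 + 38.6)/2] = 9.6/33.8 = 0.284023…
Arc Ed = %ΔQ / %ΔP = (-1518/4119) / (9.6/33.8) = -1.2975…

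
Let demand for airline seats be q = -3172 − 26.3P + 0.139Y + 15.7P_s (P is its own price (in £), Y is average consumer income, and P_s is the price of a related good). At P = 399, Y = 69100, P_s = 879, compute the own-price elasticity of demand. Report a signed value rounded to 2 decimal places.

-1.08

At the given values, q = -3172 − 26.3(399) + 0.139(69100) + 15.7(879) = 9739.5.
∂q/∂P = −26.3.
E = (-26.3) × (399/9739.5) = -1.0774…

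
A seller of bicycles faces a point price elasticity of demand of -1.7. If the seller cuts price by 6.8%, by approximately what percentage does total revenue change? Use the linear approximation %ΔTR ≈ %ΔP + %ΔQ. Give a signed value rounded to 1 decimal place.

+4.8%

%ΔQ ≈ Ed × %ΔP = (-1.7) × (-6.8%) = +11.5600%
%ΔTR ≈ %ΔP + %ΔQ = (-6.8%) + (+11.5600%) = +4.7600%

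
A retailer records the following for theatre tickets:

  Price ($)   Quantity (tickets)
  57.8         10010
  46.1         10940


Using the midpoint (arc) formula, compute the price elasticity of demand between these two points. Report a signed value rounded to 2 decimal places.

%ΔQ = (10940 − 10010) / [(10010 + 10940)/2] = 930/10475 = 0.088782…
%ΔP = (46.1 − 57.8) / [(57.8 + 46.1)/2] = -11.7/51.95 = -0.225216…
Arc Ed = %ΔQ / %ΔP = (930/10475) / (-11.7/51.95) = -0.3942…

-0.39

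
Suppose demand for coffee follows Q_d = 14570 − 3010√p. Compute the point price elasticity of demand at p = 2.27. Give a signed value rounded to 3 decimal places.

-0.226

dQ_d/dp = −3010/(2√p) = -998.904. At p = 2.27, Q_d = 10035.
Ed = (dQ_d/dp)·(p/Q_d) = (-998.904) × (2.27/10035) = -0.22596…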